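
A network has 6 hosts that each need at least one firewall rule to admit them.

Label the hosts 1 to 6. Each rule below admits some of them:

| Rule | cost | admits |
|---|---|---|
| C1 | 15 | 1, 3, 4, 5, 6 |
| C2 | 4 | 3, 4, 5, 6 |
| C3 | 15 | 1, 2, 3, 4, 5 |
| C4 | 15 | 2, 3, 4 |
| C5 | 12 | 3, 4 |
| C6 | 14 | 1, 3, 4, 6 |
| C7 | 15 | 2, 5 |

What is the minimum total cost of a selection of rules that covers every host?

19

C2, C3 together cover every host (C2 ∪ C3 = {1, 2, 3, 4, 5, 6}); total cost 4 + 15 = 19.
No covering selection has total cost below 19.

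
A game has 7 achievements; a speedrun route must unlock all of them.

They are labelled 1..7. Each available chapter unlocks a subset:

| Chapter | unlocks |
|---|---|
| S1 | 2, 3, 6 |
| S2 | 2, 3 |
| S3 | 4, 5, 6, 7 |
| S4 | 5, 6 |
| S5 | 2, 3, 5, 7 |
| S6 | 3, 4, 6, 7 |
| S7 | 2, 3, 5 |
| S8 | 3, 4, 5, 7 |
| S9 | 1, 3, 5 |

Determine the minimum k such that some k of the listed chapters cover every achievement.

S5 and S6 and S9 together: S5 ∪ S6 ∪ S9 = {1, 2, 3, 4, 5, 6, 7} — every achievement is covered.
Only S9 contains 1, so S9 is forced; the remaining 4 achievements need at least 2 more chapters (each remaining chapter adds at most 3) — so at least 3 chapters are needed, and 3 is optimal.

3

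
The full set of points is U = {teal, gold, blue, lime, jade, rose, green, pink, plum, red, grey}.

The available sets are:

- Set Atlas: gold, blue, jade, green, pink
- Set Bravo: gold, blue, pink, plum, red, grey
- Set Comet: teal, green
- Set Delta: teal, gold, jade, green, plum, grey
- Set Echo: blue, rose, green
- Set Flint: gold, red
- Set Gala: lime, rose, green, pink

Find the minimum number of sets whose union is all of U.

3

Bravo, Delta, and Gala cover everything between them: the union {teal, gold, blue, lime, jade, rose, green, pink, plum, red, grey} is all of U.
Only Gala contains lime, so Gala is forced; the remaining 7 points need at least 2 more sets (each remaining set adds at most 5) — so at least 3 sets are needed, and 3 is optimal.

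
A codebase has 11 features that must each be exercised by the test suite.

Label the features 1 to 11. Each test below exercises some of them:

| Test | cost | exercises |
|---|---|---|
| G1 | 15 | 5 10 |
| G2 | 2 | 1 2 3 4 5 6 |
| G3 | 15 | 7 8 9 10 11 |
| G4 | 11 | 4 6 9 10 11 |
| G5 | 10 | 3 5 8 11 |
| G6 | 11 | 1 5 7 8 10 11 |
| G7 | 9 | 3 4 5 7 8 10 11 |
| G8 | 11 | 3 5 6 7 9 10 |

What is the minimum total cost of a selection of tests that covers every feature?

17

G2, G3 together cover every feature (G2 ∪ G3 = {1, 2, 3, 4, 5, 6, 7, 8, 9, 10, 11}); total cost 2 + 15 = 17.
The greedy pick G2, G7, G4 costs 22; no covering selection beats 17.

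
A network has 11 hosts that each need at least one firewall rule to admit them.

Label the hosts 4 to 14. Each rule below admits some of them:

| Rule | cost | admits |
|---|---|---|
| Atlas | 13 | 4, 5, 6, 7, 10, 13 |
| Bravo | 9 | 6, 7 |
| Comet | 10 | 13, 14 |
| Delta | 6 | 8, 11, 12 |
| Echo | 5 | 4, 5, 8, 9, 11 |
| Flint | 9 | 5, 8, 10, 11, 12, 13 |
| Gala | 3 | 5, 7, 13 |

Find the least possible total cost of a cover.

Bravo, Comet, Echo, Flint together cover every host (Bravo ∪ Comet ∪ Echo ∪ Flint = {4, 5, 6, 7, 8, 9, 10, 11, 12, 13, 14}); total cost 9 + 10 + 5 + 9 = 33.
The greedy pick Echo, Gala, Flint, Bravo, Comet costs 36; no covering selection beats 33.

33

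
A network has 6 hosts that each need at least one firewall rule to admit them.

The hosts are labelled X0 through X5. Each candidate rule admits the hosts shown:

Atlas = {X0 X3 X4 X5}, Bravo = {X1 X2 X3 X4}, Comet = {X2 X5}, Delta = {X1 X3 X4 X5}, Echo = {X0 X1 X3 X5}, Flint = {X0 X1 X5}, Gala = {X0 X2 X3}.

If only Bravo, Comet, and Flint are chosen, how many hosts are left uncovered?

Union of Bravo, Comet, Flint = {X0, X1, X2, X3, X4, X5} — that's every host, so 0 are uncovered.

0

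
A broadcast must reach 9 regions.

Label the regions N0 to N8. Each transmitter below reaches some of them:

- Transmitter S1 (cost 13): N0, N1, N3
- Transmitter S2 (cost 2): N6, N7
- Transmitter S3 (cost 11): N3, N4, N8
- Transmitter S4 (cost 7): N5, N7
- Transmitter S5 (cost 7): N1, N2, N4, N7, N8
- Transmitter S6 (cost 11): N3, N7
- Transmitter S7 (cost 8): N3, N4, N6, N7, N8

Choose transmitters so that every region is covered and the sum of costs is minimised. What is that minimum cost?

S1, S2, S4, S5 together cover every region (S1 ∪ S2 ∪ S4 ∪ S5 = {N0, N1, N2, N3, N4, N5, N6, N7, N8}); total cost 13 + 2 + 7 + 7 = 29.
No covering selection has total cost below 29.

29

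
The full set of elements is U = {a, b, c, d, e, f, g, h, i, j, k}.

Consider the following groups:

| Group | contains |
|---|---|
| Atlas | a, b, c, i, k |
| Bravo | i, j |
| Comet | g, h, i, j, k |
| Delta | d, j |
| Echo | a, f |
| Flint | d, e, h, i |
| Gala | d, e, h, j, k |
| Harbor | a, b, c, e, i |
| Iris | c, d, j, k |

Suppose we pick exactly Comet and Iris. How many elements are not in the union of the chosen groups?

Union of Comet, Iris = {c, d, g, h, i, j, k}.
Not covered: a, b, e, f — 4 elements.

4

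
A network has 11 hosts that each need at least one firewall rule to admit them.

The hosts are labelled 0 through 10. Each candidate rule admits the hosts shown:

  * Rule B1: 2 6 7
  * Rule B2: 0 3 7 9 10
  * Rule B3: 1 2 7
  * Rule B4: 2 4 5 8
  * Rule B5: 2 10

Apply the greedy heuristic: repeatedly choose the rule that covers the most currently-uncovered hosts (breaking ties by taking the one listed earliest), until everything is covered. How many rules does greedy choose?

4

Greedy: pick B2 (covers 5 new) → pick B4 (covers 4 new) → pick B1 (covers 1 new) → pick B3 (covers 1 new). Total picks: 4.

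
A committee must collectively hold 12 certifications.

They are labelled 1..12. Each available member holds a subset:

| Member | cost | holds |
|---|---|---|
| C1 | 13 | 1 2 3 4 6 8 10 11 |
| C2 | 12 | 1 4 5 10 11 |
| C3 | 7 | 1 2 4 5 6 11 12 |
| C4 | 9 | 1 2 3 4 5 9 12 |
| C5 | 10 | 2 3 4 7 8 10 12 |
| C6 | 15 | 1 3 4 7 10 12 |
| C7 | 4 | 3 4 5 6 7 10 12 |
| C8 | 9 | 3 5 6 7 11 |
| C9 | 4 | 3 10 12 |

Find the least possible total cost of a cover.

C3, C4, C5 together cover every certification (C3 ∪ C4 ∪ C5 = {1, 2, 3, 4, 5, 6, 7, 8, 9, 10, 11, 12}); total cost 7 + 9 + 10 = 26.
The greedy pick C7, C3, C4, C5 costs 30; no covering selection beats 26.

26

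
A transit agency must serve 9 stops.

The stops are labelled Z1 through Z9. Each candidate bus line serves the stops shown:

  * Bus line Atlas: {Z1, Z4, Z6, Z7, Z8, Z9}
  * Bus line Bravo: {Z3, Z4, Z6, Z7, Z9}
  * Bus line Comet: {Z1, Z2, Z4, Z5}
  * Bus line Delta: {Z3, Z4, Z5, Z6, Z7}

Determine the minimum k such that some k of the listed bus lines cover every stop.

Atlas and Comet and Delta together: Atlas ∪ Comet ∪ Delta = {Z1, Z2, Z3, Z4, Z5, Z6, Z7, Z8, Z9} — every stop is covered.
Only Comet contains Z2, so Comet is forced; the remaining 5 stops need at least 2 more bus lines (each remaining bus line adds at most 4) — so at least 3 bus lines are needed, and 3 is optimal.

3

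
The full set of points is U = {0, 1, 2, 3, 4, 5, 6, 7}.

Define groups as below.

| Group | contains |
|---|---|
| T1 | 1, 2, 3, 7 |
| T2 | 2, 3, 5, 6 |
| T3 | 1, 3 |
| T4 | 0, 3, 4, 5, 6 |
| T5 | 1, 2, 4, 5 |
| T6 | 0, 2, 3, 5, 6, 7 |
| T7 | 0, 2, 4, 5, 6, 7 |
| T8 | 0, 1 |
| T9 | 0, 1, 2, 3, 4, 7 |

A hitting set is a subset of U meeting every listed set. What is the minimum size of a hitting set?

2

Take H = {1, 5}. Each listed group contains at least one of these, so H is a hitting set of size 2.
The groups T2, T8 are pairwise disjoint, so any hitting set needs a separate point for each — at least 2. Hence 2 is optimal.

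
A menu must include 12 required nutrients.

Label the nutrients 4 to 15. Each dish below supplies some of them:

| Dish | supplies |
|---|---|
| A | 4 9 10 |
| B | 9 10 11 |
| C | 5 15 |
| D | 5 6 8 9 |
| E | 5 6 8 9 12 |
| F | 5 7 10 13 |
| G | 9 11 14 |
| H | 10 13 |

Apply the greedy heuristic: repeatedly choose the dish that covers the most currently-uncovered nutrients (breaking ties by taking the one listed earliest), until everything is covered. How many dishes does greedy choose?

5

Greedy: pick E (covers 5 new) → pick F (covers 3 new) → pick G (covers 2 new) → pick A (covers 1 new) → pick C (covers 1 new). Total picks: 5.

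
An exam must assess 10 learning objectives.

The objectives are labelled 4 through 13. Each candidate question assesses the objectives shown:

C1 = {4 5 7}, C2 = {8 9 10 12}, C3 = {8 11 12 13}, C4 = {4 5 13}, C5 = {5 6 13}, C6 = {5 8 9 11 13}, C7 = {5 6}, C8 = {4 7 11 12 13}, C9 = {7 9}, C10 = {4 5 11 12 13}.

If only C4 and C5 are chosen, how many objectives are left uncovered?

Union of C4, C5 = {4, 5, 6, 13}.
Not covered: 7, 8, 9, 10, 11, 12 — 6 objectives.

6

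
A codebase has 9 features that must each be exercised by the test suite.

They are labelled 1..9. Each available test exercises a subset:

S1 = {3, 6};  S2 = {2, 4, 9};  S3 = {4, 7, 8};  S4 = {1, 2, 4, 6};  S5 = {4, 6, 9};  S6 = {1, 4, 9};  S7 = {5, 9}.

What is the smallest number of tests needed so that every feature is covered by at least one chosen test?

Take {S1, S3, S4, S7}. Their union is {1, 2, 3, 4, 5, 6, 7, 8, 9}, which is all 9 features.
Only S1 contains 3, so S1 is forced; the remaining 7 features need at least 3 more tests (each remaining test adds at most 3) — so at least 4 tests are needed, and 4 is optimal.

4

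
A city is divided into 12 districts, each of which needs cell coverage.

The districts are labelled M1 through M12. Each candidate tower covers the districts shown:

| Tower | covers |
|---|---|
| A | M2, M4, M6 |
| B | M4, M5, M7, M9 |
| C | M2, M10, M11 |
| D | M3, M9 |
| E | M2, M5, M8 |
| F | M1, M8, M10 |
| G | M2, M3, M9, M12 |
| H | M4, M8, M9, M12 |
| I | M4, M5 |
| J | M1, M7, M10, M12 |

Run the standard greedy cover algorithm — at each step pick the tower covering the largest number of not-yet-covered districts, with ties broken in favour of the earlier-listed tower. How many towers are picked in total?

Greedy: pick B (covers 4 new) → pick C (covers 3 new) → pick F (covers 2 new) → pick G (covers 2 new) → pick A (covers 1 new). Total picks: 5.

5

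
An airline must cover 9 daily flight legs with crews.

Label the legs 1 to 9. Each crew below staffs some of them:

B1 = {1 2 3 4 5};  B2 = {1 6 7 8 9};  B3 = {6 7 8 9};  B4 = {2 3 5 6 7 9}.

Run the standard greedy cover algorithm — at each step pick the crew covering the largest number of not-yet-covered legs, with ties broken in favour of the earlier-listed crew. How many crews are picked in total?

Greedy: pick B4 (covers 6 new) → pick B1 (covers 2 new) → pick B2 (covers 1 new). Total picks: 3.
(The true minimum cover uses only 2 crews, so greedy is not optimal here.)

3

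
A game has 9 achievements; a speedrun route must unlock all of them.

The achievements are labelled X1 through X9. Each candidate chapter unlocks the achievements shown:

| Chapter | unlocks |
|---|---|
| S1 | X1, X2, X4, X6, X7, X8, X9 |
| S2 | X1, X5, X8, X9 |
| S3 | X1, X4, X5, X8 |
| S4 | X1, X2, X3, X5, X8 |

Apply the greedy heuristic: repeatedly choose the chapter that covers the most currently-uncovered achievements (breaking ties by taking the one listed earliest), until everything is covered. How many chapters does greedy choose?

2

Greedy: pick S1 (covers 7 new) → pick S4 (covers 2 new). Total picks: 2.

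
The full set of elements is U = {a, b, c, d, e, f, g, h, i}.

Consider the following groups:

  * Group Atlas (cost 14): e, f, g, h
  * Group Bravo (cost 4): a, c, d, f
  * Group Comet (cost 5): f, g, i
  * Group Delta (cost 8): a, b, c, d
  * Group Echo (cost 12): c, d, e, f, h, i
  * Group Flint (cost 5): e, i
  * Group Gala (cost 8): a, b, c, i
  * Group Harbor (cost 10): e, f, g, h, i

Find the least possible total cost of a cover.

18

Delta, Harbor together cover every element (Delta ∪ Harbor = {a, b, c, d, e, f, g, h, i}); total cost 8 + 10 = 18.
The greedy pick Bravo, Comet, Flint, Delta, Harbor costs 32; no covering selection beats 18.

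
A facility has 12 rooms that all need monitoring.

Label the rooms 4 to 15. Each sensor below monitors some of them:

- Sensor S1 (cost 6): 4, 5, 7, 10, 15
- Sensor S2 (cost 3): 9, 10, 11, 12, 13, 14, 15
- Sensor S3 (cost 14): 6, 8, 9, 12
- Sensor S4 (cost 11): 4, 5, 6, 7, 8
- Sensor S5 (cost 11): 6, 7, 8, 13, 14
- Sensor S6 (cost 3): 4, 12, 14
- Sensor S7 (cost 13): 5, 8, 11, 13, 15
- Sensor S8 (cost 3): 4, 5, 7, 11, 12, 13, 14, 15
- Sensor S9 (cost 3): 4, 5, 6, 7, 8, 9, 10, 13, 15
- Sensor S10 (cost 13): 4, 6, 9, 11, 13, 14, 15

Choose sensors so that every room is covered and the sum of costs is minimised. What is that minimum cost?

6

S8, S9 together cover every room (S8 ∪ S9 = {4, 5, 6, 7, 8, 9, 10, 11, 12, 13, 14, 15}); total cost 3 + 3 = 6.
No covering selection has total cost below 6.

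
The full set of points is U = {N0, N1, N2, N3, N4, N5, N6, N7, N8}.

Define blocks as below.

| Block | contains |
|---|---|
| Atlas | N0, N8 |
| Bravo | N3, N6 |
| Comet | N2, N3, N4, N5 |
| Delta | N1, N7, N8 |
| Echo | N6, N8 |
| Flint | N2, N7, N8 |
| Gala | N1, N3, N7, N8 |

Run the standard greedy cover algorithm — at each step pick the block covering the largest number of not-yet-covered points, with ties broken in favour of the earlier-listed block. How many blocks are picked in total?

4

Greedy: pick Comet (covers 4 new) → pick Delta (covers 3 new) → pick Atlas (covers 1 new) → pick Bravo (covers 1 new). Total picks: 4.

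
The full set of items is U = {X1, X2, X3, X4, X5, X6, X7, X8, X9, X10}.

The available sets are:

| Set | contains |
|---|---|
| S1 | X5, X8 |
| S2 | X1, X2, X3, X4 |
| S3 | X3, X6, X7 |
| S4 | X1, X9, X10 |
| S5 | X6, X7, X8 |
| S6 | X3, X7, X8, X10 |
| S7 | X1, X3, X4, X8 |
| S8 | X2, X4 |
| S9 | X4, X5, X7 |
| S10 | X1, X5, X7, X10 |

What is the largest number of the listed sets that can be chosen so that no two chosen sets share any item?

S1, S3, S4, S8 are pairwise disjoint (S1={X5,X8}; S3={X3,X6,X7}; S4={X1,X9,X10}; S8={X2,X4}).
Every remaining set overlaps one of these, and no 5 of the listed sets are pairwise disjoint, so 4 is the maximum.

4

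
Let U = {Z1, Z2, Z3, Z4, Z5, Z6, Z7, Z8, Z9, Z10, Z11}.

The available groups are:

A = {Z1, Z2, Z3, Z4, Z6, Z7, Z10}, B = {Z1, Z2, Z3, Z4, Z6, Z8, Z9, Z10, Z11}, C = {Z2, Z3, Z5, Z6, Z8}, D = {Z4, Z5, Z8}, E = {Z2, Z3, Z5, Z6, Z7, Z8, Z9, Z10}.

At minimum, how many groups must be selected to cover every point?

Take {B, E}. Their union is {Z1, Z2, Z3, Z4, Z5, Z6, Z7, Z8, Z9, Z10, Z11}, which is all 11 points.
No single group has all 11 points (the largest, B, has 9), so 2 is optimal.

2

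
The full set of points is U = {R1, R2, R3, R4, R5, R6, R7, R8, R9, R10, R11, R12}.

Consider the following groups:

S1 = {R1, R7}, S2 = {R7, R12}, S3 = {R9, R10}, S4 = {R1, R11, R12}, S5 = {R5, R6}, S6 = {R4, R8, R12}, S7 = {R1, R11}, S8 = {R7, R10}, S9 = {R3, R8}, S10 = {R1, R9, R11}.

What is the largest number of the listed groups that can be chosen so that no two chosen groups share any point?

S2, S3, S5, S7, S9 are pairwise disjoint (S2={R7,R12}; S3={R9,R10}; S5={R5,R6}; S7={R1,R11}; S9={R3,R8}).
Every remaining group overlaps one of these, and no 6 of the listed groups are pairwise disjoint, so 5 is the maximum.

5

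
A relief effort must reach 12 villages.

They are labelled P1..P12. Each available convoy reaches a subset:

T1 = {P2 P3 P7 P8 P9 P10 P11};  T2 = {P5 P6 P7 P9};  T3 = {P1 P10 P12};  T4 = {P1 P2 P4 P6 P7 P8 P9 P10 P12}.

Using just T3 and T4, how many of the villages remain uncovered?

3

Union of T3, T4 = {P1, P2, P4, P6, P7, P8, P9, P10, P12}.
Not covered: P3, P5, P11 — 3 villages.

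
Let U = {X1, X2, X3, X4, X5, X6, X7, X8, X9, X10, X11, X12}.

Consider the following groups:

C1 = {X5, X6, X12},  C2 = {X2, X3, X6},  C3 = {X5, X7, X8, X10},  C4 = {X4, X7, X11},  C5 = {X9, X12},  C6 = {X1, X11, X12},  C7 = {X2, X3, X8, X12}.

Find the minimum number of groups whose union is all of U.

5

C2 and C3 and C4 and C5 and C6 together: C2 ∪ C3 ∪ C4 ∪ C5 ∪ C6 = {X1, X2, X3, X4, X5, X6, X7, X8, X9, X10, X11, X12} — every item is covered.
No 4 of the 7 groups cover everything (all 35 combinations miss at least one item), so 5 is optimal.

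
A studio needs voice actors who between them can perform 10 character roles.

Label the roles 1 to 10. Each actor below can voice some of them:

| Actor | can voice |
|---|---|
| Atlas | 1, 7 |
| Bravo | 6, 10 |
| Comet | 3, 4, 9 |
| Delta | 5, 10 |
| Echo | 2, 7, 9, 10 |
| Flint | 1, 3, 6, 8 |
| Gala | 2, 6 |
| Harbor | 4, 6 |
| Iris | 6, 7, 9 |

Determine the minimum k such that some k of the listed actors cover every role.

4

Take {Delta, Echo, Flint, Harbor}. Their union is {1, 2, 3, 4, 5, 6, 7, 8, 9, 10}, which is all 10 roles.
No 3 of the 9 actors cover everything (all 84 combinations miss at least one role), so 4 is optimal.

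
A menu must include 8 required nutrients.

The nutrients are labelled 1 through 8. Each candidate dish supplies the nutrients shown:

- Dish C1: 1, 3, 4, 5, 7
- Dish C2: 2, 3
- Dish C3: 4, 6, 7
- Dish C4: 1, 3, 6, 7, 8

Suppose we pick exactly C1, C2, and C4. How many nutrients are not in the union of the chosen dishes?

Union of C1, C2, C4 = {1, 2, 3, 4, 5, 6, 7, 8} — that's every nutrient, so 0 are uncovered.

0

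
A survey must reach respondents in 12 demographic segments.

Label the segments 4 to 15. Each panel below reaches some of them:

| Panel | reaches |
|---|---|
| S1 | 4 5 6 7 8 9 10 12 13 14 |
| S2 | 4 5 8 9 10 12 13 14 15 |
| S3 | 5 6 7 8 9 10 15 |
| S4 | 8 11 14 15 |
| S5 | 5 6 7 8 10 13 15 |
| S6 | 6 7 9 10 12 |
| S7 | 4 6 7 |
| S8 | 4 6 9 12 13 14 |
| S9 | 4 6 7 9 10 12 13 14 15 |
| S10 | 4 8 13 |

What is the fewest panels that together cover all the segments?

2

Take {S1, S4}. Their union is {4, 5, 6, 7, 8, 9, 10, 11, 12, 13, 14, 15}, which is all 12 segments.
No single panel has all 12 segments (the largest, S1, has 10), so 2 is optimal.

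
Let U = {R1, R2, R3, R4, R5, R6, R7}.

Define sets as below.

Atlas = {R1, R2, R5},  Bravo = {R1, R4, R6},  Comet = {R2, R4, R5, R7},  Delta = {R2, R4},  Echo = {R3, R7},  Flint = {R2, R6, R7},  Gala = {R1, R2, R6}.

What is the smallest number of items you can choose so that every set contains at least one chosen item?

The 3 items {R1, R4, R7} hit every set.
No choice of 2 items meets every set, so 3 is the minimum.

3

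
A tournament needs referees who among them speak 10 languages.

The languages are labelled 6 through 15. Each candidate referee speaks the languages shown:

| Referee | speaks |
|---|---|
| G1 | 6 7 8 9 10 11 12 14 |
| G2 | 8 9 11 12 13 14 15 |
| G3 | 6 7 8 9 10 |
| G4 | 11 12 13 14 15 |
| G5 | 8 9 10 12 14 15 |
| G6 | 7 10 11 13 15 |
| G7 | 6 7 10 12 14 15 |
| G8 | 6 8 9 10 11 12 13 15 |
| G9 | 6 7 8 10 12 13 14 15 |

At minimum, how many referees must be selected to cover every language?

G2 and G7 together: G2 ∪ G7 = {6, 7, 8, 9, 10, 11, 12, 13, 14, 15} — every language is covered.
No single referee has all 10 languages (the largest, G1, has 8), so 2 is optimal.

2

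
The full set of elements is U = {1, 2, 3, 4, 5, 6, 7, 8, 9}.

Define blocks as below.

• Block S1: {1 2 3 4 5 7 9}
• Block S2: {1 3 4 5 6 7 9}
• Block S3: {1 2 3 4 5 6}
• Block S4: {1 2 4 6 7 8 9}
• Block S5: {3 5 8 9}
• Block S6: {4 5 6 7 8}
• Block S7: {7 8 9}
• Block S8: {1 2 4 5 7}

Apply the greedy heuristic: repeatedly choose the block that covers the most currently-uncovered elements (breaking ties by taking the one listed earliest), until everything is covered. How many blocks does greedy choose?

2

Greedy: pick S1 (covers 7 new) → pick S4 (covers 2 new). Total picks: 2.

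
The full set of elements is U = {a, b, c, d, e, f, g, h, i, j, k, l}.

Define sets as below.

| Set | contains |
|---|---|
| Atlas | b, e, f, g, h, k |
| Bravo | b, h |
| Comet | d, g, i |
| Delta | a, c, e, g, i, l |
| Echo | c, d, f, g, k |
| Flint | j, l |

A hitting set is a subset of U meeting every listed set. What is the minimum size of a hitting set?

Take T = {b, g, l}. Each listed set contains at least one of these, so T is a hitting set of size 3.
The sets Bravo, Echo, Flint are pairwise disjoint, so any hitting set needs a separate element for each — at least 3. Hence 3 is optimal.

3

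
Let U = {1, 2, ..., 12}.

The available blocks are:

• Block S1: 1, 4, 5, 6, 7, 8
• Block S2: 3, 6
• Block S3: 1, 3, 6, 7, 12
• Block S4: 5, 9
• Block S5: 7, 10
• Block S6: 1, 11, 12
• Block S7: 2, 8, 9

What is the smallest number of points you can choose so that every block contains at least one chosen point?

Take H = {6, 7, 9, 12}. Each listed block contains at least one of these, so H is a hitting set of size 4.
The blocks S2, S5, S6, S7 are pairwise disjoint, so any hitting set needs a separate point for each — at least 4. Hence 4 is optimal.

4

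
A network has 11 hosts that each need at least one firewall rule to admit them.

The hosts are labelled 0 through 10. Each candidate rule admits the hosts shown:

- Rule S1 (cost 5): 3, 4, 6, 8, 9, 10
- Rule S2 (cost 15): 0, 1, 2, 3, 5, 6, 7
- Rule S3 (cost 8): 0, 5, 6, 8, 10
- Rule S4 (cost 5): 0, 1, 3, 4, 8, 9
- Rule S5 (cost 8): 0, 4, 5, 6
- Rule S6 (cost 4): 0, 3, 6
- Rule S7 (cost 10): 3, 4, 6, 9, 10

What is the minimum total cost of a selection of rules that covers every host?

20

S1, S2 together cover every host (S1 ∪ S2 = {0, 1, 2, 3, 4, 5, 6, 7, 8, 9, 10}); total cost 5 + 15 = 20.
The greedy pick S1, S4, S2 costs 25; no covering selection beats 20.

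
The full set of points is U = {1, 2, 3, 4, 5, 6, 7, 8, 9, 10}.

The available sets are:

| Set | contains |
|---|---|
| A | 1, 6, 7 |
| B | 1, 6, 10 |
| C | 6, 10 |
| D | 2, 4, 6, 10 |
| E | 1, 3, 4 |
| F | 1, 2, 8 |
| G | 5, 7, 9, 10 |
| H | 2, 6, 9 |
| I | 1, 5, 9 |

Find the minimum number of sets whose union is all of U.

D, E, F, and G cover everything between them: the union {1, 2, 3, 4, 5, 6, 7, 8, 9, 10} is all of U.
No 3 of the 9 sets cover everything (all 84 combinations miss at least one point), so 4 is optimal.

4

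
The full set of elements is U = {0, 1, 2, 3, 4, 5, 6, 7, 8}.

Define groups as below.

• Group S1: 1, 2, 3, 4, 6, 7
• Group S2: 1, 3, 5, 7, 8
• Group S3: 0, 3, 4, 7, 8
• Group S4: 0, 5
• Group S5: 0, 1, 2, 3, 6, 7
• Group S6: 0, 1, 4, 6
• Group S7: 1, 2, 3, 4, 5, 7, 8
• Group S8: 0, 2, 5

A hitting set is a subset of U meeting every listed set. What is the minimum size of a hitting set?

The 2 elements {0, 3} hit every group.
The groups S1, S4 are pairwise disjoint, so any hitting set needs a separate element for each — at least 2. Hence 2 is optimal.

2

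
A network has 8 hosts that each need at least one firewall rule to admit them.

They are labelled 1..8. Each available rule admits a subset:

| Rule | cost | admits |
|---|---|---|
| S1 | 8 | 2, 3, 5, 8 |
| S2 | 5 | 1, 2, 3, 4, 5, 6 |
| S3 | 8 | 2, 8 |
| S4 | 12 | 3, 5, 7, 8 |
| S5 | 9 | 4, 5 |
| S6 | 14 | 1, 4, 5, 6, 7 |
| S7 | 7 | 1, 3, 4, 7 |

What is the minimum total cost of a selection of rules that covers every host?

S2, S4 together cover every host (S2 ∪ S4 = {1, 2, 3, 4, 5, 6, 7, 8}); total cost 5 + 12 = 17.
No covering selection has total cost below 17.

17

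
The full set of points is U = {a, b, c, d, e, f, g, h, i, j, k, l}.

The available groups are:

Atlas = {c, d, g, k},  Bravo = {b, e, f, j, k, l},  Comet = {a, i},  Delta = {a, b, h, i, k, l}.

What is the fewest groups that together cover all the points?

3

Atlas and Bravo and Delta together: Atlas ∪ Bravo ∪ Delta = {a, b, c, d, e, f, g, h, i, j, k, l} — every point is covered.
Only Atlas contains c, so Atlas is forced; the remaining 8 points need at least 2 more groups (each remaining group adds at most 5) — so at least 3 groups are needed, and 3 is optimal.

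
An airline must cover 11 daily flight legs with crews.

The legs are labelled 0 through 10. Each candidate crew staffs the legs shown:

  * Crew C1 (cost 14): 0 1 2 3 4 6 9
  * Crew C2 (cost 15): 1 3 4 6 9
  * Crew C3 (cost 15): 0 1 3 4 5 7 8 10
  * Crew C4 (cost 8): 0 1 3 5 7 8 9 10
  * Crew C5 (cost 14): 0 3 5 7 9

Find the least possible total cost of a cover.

C1, C4 together cover every leg (C1 ∪ C4 = {0, 1, 2, 3, 4, 5, 6, 7, 8, 9, 10}); total cost 14 + 8 = 22.
No covering selection has total cost below 22.

22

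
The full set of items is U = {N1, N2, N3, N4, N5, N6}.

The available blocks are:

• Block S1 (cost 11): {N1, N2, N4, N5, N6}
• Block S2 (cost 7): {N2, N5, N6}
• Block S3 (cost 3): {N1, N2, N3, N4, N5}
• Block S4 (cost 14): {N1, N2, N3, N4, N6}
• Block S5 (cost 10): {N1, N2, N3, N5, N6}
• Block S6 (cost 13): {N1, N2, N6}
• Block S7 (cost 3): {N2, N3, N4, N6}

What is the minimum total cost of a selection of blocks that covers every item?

S3, S7 together cover every item (S3 ∪ S7 = {N1, N2, N3, N4, N5, N6}); total cost 3 + 3 = 6.
No covering selection has total cost below 6.

6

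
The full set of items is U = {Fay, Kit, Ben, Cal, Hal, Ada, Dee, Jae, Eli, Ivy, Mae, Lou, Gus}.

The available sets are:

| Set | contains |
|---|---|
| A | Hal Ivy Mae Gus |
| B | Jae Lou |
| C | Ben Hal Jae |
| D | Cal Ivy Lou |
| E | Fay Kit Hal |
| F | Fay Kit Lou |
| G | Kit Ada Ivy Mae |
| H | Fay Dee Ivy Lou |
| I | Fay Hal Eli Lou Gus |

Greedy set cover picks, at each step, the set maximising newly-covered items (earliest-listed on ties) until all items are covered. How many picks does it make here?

Greedy: pick I (covers 5 new) → pick G (covers 4 new) → pick C (covers 2 new) → pick D (covers 1 new) → pick H (covers 1 new). Total picks: 5.

5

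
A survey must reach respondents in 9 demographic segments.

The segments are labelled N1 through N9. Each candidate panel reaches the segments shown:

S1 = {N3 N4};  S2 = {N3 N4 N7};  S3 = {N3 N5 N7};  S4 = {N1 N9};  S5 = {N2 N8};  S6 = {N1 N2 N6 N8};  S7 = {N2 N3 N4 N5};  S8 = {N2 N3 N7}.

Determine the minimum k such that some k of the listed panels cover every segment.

4

S1 and S3 and S4 and S6 together: S1 ∪ S3 ∪ S4 ∪ S6 = {N1, N2, N3, N4, N5, N6, N7, N8, N9} — every segment is covered.
No 3 of the 8 panels cover everything (all 56 combinations miss at least one segment), so 4 is optimal.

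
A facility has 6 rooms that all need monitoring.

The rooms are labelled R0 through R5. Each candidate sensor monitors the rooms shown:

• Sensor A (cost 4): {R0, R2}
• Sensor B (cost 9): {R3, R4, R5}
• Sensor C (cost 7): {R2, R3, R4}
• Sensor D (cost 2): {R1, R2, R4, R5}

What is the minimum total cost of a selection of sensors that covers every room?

A, C, D together cover every room (A ∪ C ∪ D = {R0, R1, R2, R3, R4, R5}); total cost 4 + 7 + 2 = 13.
No covering selection has total cost below 13.

13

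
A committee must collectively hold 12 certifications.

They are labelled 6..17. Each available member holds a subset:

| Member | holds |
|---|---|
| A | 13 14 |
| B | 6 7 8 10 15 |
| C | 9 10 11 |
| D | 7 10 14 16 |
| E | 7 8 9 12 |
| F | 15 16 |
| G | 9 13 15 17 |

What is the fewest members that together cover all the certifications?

5

B and C and D and E and G together: B ∪ C ∪ D ∪ E ∪ G = {6, 7, 8, 9, 10, 11, 12, 13, 14, 15, 16, 17} — every certification is covered.
No 4 of the 7 members cover everything (all 35 combinations miss at least one certification), so 5 is optimal.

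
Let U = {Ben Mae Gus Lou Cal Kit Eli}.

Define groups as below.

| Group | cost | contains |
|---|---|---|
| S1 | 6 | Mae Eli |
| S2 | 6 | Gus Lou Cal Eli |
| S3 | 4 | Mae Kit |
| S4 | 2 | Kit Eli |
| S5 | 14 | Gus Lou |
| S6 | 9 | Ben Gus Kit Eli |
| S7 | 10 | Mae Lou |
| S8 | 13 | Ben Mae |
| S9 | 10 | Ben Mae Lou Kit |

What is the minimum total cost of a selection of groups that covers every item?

S2, S9 together cover every item (S2 ∪ S9 = {Ben, Mae, Gus, Lou, Cal, Kit, Eli}); total cost 6 + 10 = 16.
The greedy pick S4, S2, S3, S6 costs 21; no covering selection beats 16.

16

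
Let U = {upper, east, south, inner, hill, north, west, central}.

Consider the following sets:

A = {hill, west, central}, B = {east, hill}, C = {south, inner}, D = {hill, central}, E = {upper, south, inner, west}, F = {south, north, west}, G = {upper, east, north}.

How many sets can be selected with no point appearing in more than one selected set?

3

C, D, G are pairwise disjoint (C={south,inner}; D={hill,central}; G={upper,east,north}).
Every remaining set overlaps one of these, and no 4 of the listed sets are pairwise disjoint, so 3 is the maximum.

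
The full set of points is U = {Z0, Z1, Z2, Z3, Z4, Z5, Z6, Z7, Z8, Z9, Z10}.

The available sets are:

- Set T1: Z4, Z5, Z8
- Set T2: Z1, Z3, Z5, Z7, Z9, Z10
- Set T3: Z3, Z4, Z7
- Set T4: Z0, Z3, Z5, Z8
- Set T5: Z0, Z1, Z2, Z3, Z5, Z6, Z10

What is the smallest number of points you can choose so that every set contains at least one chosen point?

2

The 2 points {Z4, Z5} hit every set.
No single point lies in every set, so at least 2 are needed and 2 is optimal.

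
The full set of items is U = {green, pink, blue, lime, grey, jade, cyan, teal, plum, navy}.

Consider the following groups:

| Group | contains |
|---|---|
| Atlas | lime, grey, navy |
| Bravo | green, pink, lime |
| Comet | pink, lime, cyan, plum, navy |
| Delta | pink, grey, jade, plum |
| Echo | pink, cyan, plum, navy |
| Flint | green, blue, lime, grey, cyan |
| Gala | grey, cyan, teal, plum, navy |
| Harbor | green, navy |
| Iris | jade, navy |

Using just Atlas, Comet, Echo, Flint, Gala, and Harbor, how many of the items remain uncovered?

Union of Atlas, Comet, Echo, Flint, Gala, Harbor = {green, pink, blue, lime, grey, cyan, teal, plum, navy}.
Not covered: jade — 1 item.

1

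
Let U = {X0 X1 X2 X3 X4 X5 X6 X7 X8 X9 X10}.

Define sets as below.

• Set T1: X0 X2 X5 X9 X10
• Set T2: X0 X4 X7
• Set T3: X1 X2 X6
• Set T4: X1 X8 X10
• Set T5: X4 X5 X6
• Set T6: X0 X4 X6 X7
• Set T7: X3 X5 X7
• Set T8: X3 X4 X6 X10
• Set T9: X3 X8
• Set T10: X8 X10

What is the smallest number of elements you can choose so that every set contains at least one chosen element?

Take H = {X0, X3, X6, X10}. Each listed set contains at least one of these, so H is a hitting set of size 4.
No choice of 3 elements meets every set, so 4 is the minimum.

4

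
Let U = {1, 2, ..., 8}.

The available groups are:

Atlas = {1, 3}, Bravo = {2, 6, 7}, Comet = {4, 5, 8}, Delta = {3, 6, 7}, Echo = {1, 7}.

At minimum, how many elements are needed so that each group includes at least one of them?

3

H = {1, 6, 8} meets every group (each contains at least one member of H), and |H| = 3.
The groups Atlas, Bravo, Comet are pairwise disjoint, so any hitting set needs a separate element for each — at least 3. Hence 3 is optimal.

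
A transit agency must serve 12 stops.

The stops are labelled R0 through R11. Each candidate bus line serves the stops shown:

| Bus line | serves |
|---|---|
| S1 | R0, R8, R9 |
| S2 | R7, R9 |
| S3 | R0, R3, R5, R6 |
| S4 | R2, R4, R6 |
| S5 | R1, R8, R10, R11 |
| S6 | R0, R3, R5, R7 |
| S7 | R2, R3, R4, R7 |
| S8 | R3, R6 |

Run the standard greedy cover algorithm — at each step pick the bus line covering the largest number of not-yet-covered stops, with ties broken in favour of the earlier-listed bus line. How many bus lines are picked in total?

Greedy: pick S3 (covers 4 new) → pick S5 (covers 4 new) → pick S7 (covers 3 new) → pick S1 (covers 1 new). Total picks: 4.

4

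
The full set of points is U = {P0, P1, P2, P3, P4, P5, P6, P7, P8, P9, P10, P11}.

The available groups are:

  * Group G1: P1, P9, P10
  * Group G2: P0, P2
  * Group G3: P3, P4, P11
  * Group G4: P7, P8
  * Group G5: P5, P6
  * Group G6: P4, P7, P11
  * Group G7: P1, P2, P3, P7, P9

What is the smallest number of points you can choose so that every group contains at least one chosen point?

Take H = {P0, P4, P6, P7, P9}. Each listed group contains at least one of these, so H is a hitting set of size 5.
The groups G1, G2, G3, G4, G5 are pairwise disjoint, so any hitting set needs a separate point for each — at least 5. Hence 5 is optimal.

5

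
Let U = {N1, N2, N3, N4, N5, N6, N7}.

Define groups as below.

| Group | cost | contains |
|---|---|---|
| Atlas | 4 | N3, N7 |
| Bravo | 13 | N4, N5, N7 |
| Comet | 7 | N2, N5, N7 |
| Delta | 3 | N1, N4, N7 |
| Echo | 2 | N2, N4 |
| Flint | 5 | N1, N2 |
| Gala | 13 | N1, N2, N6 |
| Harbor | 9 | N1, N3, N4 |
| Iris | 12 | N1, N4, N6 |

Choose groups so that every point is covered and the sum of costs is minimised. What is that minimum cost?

23

Atlas, Comet, Iris together cover every point (Atlas ∪ Comet ∪ Iris = {N1, N2, N3, N4, N5, N6, N7}); total cost 4 + 7 + 12 = 23.
The greedy pick Delta, Echo, Atlas, Comet, Iris costs 28; no covering selection beats 23.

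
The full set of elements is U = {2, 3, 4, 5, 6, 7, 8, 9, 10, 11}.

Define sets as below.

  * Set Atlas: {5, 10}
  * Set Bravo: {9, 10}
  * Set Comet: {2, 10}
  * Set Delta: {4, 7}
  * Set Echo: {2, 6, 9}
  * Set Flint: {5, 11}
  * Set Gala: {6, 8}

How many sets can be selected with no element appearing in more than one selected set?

4

Comet, Delta, Flint, Gala are pairwise disjoint (Comet={2,10}; Delta={4,7}; Flint={5,11}; Gala={6,8}).
Every remaining set overlaps one of these, and no 5 of the listed sets are pairwise disjoint, so 4 is the maximum.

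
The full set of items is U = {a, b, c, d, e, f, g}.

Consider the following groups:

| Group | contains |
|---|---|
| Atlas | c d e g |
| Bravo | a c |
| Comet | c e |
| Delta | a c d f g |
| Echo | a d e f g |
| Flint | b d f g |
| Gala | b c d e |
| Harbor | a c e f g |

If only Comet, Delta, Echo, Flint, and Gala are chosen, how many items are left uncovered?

Union of Comet, Delta, Echo, Flint, Gala = {a, b, c, d, e, f, g} — that's every item, so 0 are uncovered.

0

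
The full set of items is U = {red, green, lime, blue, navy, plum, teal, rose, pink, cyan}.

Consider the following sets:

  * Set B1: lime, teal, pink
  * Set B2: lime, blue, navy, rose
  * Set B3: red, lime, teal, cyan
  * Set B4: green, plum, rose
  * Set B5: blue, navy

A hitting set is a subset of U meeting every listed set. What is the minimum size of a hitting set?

The 3 items {lime, navy, plum} hit every set.
The sets B3, B4, B5 are pairwise disjoint, so any hitting set needs a separate item for each — at least 3. Hence 3 is optimal.

3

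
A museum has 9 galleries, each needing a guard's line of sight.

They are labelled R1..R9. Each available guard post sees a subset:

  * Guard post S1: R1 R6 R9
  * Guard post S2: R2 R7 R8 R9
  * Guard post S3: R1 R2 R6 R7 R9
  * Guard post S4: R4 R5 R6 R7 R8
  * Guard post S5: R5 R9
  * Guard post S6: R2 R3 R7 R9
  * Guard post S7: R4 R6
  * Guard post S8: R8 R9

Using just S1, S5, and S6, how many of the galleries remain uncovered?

2

Union of S1, S5, S6 = {R1, R2, R3, R5, R6, R7, R9}.
Not covered: R4, R8 — 2 galleries.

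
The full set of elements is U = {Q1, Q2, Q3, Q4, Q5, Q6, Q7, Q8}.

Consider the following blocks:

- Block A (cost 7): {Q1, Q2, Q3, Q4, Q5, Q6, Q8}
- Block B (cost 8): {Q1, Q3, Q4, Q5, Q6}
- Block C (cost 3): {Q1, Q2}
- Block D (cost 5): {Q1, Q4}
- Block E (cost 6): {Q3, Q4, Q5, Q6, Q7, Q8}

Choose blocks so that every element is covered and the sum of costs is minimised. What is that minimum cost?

C, E together cover every element (C ∪ E = {Q1, Q2, Q3, Q4, Q5, Q6, Q7, Q8}); total cost 3 + 6 = 9.
The greedy pick A, E costs 13; no covering selection beats 9.

9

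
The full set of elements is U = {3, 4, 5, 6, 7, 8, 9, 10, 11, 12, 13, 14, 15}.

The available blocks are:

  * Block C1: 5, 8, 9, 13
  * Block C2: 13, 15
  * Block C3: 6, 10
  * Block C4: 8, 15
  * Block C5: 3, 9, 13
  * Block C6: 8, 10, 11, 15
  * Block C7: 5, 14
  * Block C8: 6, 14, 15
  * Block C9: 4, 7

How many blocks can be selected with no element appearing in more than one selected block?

C3, C4, C5, C7, C9 are pairwise disjoint (C3={6,10}; C4={8,15}; C5={3,9,13}; C7={5,14}; C9={4,7}).
Every remaining block overlaps one of these, and no 6 of the listed blocks are pairwise disjoint, so 5 is the maximum.

5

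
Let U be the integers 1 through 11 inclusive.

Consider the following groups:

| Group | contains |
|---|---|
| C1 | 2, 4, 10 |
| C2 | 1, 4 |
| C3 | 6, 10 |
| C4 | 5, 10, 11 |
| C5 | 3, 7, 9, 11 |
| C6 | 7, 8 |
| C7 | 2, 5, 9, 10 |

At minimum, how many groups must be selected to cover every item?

C2, C3, C5, C6, and C7 cover everything between them: the union {1, 2, 3, 4, 5, 6, 7, 8, 9, 10, 11} is all of U.
No 4 of the 7 groups cover everything (all 35 combinations miss at least one item), so 5 is optimal.

5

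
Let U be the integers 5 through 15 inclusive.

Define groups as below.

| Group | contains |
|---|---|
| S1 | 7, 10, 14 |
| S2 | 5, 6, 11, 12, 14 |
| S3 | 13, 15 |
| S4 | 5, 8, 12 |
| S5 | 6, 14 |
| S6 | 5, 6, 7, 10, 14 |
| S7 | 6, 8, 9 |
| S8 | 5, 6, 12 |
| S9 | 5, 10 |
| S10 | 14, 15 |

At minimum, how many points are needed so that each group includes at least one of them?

Take H = {5, 8, 13, 14}. Each listed group contains at least one of these, so H is a hitting set of size 4.
No choice of 3 points meets every group, so 4 is the minimum.

4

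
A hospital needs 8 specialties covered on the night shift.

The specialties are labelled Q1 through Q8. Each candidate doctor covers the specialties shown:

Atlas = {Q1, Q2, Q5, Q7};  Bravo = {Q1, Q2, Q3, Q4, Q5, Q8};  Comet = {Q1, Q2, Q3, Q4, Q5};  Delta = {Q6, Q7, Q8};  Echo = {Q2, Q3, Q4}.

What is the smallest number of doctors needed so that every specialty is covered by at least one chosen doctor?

2

Take {Bravo, Delta}. Their union is {Q1, Q2, Q3, Q4, Q5, Q6, Q7, Q8}, which is all 8 specialties.
No single doctor has all 8 specialties (the largest, Bravo, has 6), so 2 is optimal.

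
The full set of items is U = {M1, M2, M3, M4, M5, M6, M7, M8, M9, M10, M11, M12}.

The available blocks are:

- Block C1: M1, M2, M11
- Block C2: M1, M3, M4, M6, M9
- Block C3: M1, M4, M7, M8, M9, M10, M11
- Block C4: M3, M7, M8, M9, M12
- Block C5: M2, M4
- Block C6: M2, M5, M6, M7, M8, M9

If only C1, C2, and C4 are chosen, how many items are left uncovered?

Union of C1, C2, C4 = {M1, M2, M3, M4, M6, M7, M8, M9, M11, M12}.
Not covered: M5, M10 — 2 items.

2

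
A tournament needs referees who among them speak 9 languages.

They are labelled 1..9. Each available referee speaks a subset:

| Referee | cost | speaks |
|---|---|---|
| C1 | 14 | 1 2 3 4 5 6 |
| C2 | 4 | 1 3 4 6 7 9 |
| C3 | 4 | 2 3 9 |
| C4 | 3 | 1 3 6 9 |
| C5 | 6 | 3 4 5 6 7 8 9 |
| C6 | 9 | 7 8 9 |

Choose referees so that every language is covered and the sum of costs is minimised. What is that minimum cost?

13

C3, C4, C5 together cover every language (C3 ∪ C4 ∪ C5 = {1, 2, 3, 4, 5, 6, 7, 8, 9}); total cost 4 + 3 + 6 = 13.
The greedy pick C2, C5, C3 costs 14; no covering selection beats 13.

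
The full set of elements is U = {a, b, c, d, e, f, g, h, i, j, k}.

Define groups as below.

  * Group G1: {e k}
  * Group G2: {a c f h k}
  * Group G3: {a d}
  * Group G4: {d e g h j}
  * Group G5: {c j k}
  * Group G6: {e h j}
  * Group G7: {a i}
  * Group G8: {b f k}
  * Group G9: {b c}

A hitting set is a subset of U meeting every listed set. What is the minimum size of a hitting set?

4

The 4 elements {a, b, h, k} hit every group.
No choice of 3 elements meets every group, so 4 is the minimum.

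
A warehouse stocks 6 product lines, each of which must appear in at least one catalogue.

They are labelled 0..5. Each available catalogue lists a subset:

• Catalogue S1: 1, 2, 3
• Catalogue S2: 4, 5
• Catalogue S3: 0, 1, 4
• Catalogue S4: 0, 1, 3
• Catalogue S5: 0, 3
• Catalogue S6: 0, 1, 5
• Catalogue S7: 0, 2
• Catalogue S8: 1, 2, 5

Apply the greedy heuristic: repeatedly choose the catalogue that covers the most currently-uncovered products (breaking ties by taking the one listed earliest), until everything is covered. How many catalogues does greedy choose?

Greedy: pick S1 (covers 3 new) → pick S2 (covers 2 new) → pick S3 (covers 1 new). Total picks: 3.

3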